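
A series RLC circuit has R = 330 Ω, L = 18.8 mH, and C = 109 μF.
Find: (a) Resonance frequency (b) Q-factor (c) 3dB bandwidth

Step 1 — Resonance: ω₀ = 1/√(LC) = 1/√(0.0188·0.000109) = 698.6 rad/s.
Step 2 — f₀ = ω₀/(2π) = 111.2 Hz.
Step 3 — Series Q: Q = ω₀L/R = 698.6·0.0188/330 = 0.0398.
Step 4 — Bandwidth: Δω = ω₀/Q = 1.755e+04 rad/s; BW = Δω/(2π) = 2794 Hz.

(a) f₀ = 111.2 Hz  (b) Q = 0.0398  (c) BW = 2794 Hz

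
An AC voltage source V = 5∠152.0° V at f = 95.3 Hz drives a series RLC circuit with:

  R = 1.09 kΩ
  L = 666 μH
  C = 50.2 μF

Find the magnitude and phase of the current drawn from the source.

Step 1 — Angular frequency: ω = 2π·f = 2π·95.3 = 598.8 rad/s.
Step 2 — Component impedances:
  R: Z = R = 1090 Ω
  L: Z = jωL = j·598.8·0.000666 = 0 + j0.3988 Ω
  C: Z = 1/(jωC) = -j/(ω·C) = 0 - j33.27 Ω
Step 3 — Series combination: Z_total = R + L + C = 1090 - j32.87 Ω = 1090∠-1.7° Ω.
Step 4 — Source phasor: V = 5∠152.0° V = -4.415 + j2.347 V.
Step 5 — Ohm's law: I = V / Z_total = (-4.415 + j2.347) / (1090 - j32.87) = -0.004111 + j0.00203 A.
Step 6 — Convert to polar: |I| = 0.004585 A, ∠I = 153.7°.

I = 0.004585∠153.7° A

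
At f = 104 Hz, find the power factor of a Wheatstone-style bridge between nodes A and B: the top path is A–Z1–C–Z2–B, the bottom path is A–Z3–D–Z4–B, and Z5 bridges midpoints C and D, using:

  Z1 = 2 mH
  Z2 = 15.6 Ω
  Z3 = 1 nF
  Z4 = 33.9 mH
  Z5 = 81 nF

Step 1 — Angular frequency: ω = 2π·f = 2π·104 = 653.5 rad/s.
Step 2 — Component impedances:
  Z1: Z = jωL = j·653.5·0.002 = 0 + j1.307 Ω
  Z2: Z = R = 15.6 Ω
  Z3: Z = 1/(jωC) = -j/(ω·C) = 0 - j1.53e+06 Ω
  Z4: Z = jωL = j·653.5·0.0339 = 0 + j22.15 Ω
  Z5: Z = 1/(jωC) = -j/(ω·C) = 0 - j1.889e+04 Ω
Step 3 — Bridge requires nodal analysis (the Z5 bridge couples midpoints C and D, so the two paths cannot be reduced to a simple series/parallel combination). Setting node B to ground and injecting 1 A at node A, the 3-node admittance system at A, C, D solves to V_A = Z_AB = 15.6 + j1.294 Ω = 15.65∠4.7° Ω.
Step 4 — Power factor: PF = cos(φ) = Re(Z)/|Z| = 15.6/15.654 = 0.9966.
Step 5 — Type: Im(Z) = 1.294 ⇒ lagging (phase φ = 4.7°).

PF = 0.9966 (lagging, φ = 4.7°)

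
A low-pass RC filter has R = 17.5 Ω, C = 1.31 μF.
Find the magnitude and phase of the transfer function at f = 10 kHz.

Step 1 — Angular frequency: ω = 2π·1e+04 = 6.283e+04 rad/s.
Step 2 — Transfer function: H(jω) = 1/(1 + jωRC).
Step 3 — Denominator: 1 + jωRC = 1 + j·6.283e+04·17.5·1.31e-06 = 1 + j1.44.
Step 4 — H = 0.3252 - j0.4685.
Step 5 — Magnitude: |H| = 0.5703 (-4.9 dB); phase: φ = -55.2°.

|H| = 0.5703 (-4.9 dB), φ = -55.2°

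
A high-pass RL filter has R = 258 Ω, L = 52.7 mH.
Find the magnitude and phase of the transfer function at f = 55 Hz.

Step 1 — Angular frequency: ω = 2π·55 = 345.6 rad/s.
Step 2 — Transfer function: H(jω) = jωL/(R + jωL).
Step 3 — Numerator jωL = j·18.21; denominator R + jωL = 258 + j18.21.
Step 4 — H = 0.004958 + j0.07024.
Step 5 — Magnitude: |H| = 0.07041 (-23.0 dB); phase: φ = 86.0°.

|H| = 0.07041 (-23.0 dB), φ = 86.0°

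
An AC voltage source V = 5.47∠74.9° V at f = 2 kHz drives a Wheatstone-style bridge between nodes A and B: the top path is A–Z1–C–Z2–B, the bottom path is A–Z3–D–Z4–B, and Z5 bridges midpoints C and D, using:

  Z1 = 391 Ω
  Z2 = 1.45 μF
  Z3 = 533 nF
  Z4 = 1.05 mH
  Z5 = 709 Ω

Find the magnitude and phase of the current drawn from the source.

Step 1 — Angular frequency: ω = 2π·f = 2π·2000 = 1.257e+04 rad/s.
Step 2 — Component impedances:
  Z1: Z = R = 391 Ω
  Z2: Z = 1/(jωC) = -j/(ω·C) = 0 - j54.88 Ω
  Z3: Z = 1/(jωC) = -j/(ω·C) = 0 - j149.3 Ω
  Z4: Z = jωL = j·1.257e+04·0.00105 = 0 + j13.19 Ω
  Z5: Z = R = 709 Ω
Step 3 — Bridge requires nodal analysis (the Z5 bridge couples midpoints C and D, so the two paths cannot be reduced to a simple series/parallel combination). Setting node B to ground and injecting 1 A at node A, the 3-node admittance system at A, C, D solves to V_A = Z_AB = 38.6 - j118 Ω = 124.2∠-71.9° Ω.
Step 4 — Source phasor: V = 5.47∠74.9° V = 1.425 + j5.281 V.
Step 5 — Ohm's law: I = V / Z_total = (1.425 + j5.281) / (38.6 - j118) = -0.03686 + j0.02413 A.
Step 6 — Convert to polar: |I| = 0.04405 A, ∠I = 146.8°.

I = 0.04405∠146.8° A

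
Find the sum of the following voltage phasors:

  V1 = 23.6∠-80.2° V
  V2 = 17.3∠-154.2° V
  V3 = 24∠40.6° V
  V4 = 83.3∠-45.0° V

Step 1 — Convert each phasor to rectangular form:
  V1 = 23.6·(cos(-80.2°) + j·sin(-80.2°)) = 4.017 - j23.26 V
  V2 = 17.3·(cos(-154.2°) + j·sin(-154.2°)) = -15.58 - j7.529 V
  V3 = 24·(cos(40.6°) + j·sin(40.6°)) = 18.22 + j15.62 V
  V4 = 83.3·(cos(-45.0°) + j·sin(-45.0°)) = 58.9 - j58.9 V
Step 2 — Sum components: V_total = 65.57 - j74.07 V.
Step 3 — Convert to polar: |V_total| = 98.92 V, ∠V_total = -48.5°.

V_total = 98.92∠-48.5° V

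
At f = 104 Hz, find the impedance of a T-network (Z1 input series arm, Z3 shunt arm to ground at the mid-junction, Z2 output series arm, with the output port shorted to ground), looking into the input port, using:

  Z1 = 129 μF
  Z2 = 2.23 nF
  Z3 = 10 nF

Step 1 — Angular frequency: ω = 2π·f = 2π·104 = 653.5 rad/s.
Step 2 — Component impedances:
  Z1: Z = 1/(jωC) = -j/(ω·C) = 0 - j11.86 Ω
  Z2: Z = 1/(jωC) = -j/(ω·C) = 0 - j6.862e+05 Ω
  Z3: Z = 1/(jωC) = -j/(ω·C) = 0 - j1.53e+05 Ω
Step 3 — With the output port shorted to ground, the output series arm Z2 runs from the junction to ground; the shunt arm Z3 also runs from the junction to ground. They appear in parallel: Z3 || Z2 = 0 - j1.251e+05 Ω.
Step 4 — Series with input arm Z1: Z_in = Z1 + (Z3 || Z2) = 0 - j1.251e+05 Ω = 1.251e+05∠-90.0° Ω.

Z = 0 - j1.251e+05 Ω = 1.251e+05∠-90.0° Ω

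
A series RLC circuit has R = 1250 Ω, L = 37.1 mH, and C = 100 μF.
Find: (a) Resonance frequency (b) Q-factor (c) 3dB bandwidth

Step 1 — Resonance: ω₀ = 1/√(LC) = 1/√(0.0371·0.0001) = 519.2 rad/s.
Step 2 — f₀ = ω₀/(2π) = 82.63 Hz.
Step 3 — Series Q: Q = ω₀L/R = 519.2·0.0371/1250 = 0.01541.
Step 4 — Bandwidth: Δω = ω₀/Q = 3.369e+04 rad/s; BW = Δω/(2π) = 5362 Hz.

(a) f₀ = 82.63 Hz  (b) Q = 0.01541  (c) BW = 5362 Hz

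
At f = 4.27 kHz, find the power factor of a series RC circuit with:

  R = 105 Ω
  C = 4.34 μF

Step 1 — Angular frequency: ω = 2π·f = 2π·4270 = 2.683e+04 rad/s.
Step 2 — Component impedances:
  R: Z = R = 105 Ω
  C: Z = 1/(jωC) = -j/(ω·C) = 0 - j8.588 Ω
Step 3 — Series combination: Z_total = R + C = 105 - j8.588 Ω = 105.4∠-4.7° Ω.
Step 4 — Power factor: PF = cos(φ) = Re(Z)/|Z| = 105/105.35 = 0.9967.
Step 5 — Type: Im(Z) = -8.588 ⇒ leading (phase φ = -4.7°).

PF = 0.9967 (leading, φ = -4.7°)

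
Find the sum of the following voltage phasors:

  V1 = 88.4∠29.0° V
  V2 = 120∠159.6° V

Step 1 — Convert each phasor to rectangular form:
  V1 = 88.4·(cos(29.0°) + j·sin(29.0°)) = 77.32 + j42.86 V
  V2 = 120·(cos(159.6°) + j·sin(159.6°)) = -112.5 + j41.83 V
Step 2 — Sum components: V_total = -35.16 + j84.69 V.
Step 3 — Convert to polar: |V_total| = 91.69 V, ∠V_total = 112.5°.

V_total = 91.69∠112.5° V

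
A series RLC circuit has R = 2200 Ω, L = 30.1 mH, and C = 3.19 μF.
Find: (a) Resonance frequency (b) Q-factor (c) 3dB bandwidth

Step 1 — Resonance condition Im(Z)=0 gives ω₀ = 1/√(LC).
Step 2 — ω₀ = 1/√(0.0301·3.19e-06) = 3227 rad/s.
Step 3 — f₀ = ω₀/(2π) = 513.6 Hz.
Step 4 — Series Q: Q = ω₀L/R = 3227·0.0301/2200 = 0.04415.
Step 5 — 3dB bandwidth: Δω = ω₀/Q = 7.309e+04 rad/s; BW = Δω/(2π) = 1.163e+04 Hz.

(a) f₀ = 513.6 Hz  (b) Q = 0.04415  (c) BW = 1.163e+04 Hz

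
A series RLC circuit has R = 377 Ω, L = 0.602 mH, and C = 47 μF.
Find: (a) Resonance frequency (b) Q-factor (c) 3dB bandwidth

Step 1 — Resonance condition Im(Z)=0 gives ω₀ = 1/√(LC).
Step 2 — ω₀ = 1/√(0.000602·4.7e-05) = 5945 rad/s.
Step 3 — f₀ = ω₀/(2π) = 946.2 Hz.
Step 4 — Series Q: Q = ω₀L/R = 5945·0.000602/377 = 0.009493.
Step 5 — 3dB bandwidth: Δω = ω₀/Q = 6.262e+05 rad/s; BW = Δω/(2π) = 9.967e+04 Hz.

(a) f₀ = 946.2 Hz  (b) Q = 0.009493  (c) BW = 9.967e+04 Hz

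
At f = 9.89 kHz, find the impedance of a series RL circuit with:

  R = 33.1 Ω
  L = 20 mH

Step 1 — Angular frequency: ω = 2π·f = 2π·9890 = 6.214e+04 rad/s.
Step 2 — Component impedances:
  R: Z = R = 33.1 Ω
  L: Z = jωL = j·6.214e+04·0.02 = 0 + j1243 Ω
Step 3 — Series combination: Z_total = R + L = 33.1 + j1243 Ω = 1243∠88.5° Ω.

Z = 33.1 + j1243 Ω = 1243∠88.5° Ω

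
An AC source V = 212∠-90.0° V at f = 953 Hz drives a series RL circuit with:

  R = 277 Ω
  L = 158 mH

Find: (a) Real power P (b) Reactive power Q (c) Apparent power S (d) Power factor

Step 1 — Angular frequency: ω = 2π·f = 2π·953 = 5988 rad/s.
Step 2 — Component impedances:
  R: Z = R = 277 Ω
  L: Z = jωL = j·5988·0.158 = 0 + j946.1 Ω
Step 3 — Series combination: Z_total = R + L = 277 + j946.1 Ω = 985.8∠73.7° Ω.
Step 4 — Source phasor: V = 212∠-90.0° V = 0 - j212 V.
Step 5 — Current: I = V / Z = -0.2064 - j0.06043 A = 0.2151∠-163.7° A.
Step 6 — Complex power: S = V·I* = 12.81 + j43.75 VA.
Step 7 — Real power: P = Re(S) = 12.81 W.
Step 8 — Reactive power: Q = Im(S) = 43.75 VAR.
Step 9 — Apparent power: |S| = 45.59 VA.
Step 10 — Power factor: PF = P/|S| = 0.281 (lagging).

(a) P = 12.81 W  (b) Q = 43.75 VAR  (c) S = 45.59 VA  (d) PF = 0.281 (lagging)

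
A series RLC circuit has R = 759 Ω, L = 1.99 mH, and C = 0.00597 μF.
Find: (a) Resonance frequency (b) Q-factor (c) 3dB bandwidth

Step 1 — Resonance condition Im(Z)=0 gives ω₀ = 1/√(LC).
Step 2 — ω₀ = 1/√(0.00199·5.97e-09) = 2.901e+05 rad/s.
Step 3 — f₀ = ω₀/(2π) = 4.617e+04 Hz.
Step 4 — Series Q: Q = ω₀L/R = 2.901e+05·0.00199/759 = 0.7607.
Step 5 — 3dB bandwidth: Δω = ω₀/Q = 3.814e+05 rad/s; BW = Δω/(2π) = 6.07e+04 Hz.

(a) f₀ = 4.617e+04 Hz  (b) Q = 0.7607  (c) BW = 6.07e+04 Hz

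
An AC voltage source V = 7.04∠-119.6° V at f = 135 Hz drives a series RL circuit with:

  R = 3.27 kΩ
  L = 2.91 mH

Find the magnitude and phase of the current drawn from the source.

Step 1 — Angular frequency: ω = 2π·f = 2π·135 = 848.2 rad/s.
Step 2 — Component impedances:
  R: Z = R = 3270 Ω
  L: Z = jωL = j·848.2·0.00291 = 0 + j2.468 Ω
Step 3 — Series combination: Z_total = R + L = 3270 + j2.468 Ω = 3270∠0.0° Ω.
Step 4 — Source phasor: V = 7.04∠-119.6° V = -3.477 - j6.121 V.
Step 5 — Ohm's law: I = V / Z_total = (-3.477 - j6.121) / (3270 + j2.468) = -0.001065 - j0.001871 A.
Step 6 — Convert to polar: |I| = 0.002153 A, ∠I = -119.6°.

I = 0.002153∠-119.6° A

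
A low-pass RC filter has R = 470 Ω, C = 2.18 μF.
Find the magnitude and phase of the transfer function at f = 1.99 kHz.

Step 1 — Angular frequency: ω = 2π·1990 = 1.25e+04 rad/s.
Step 2 — Transfer function: H(jω) = 1/(1 + jωRC).
Step 3 — Denominator: 1 + jωRC = 1 + j·1.25e+04·470·2.18e-06 = 1 + j12.81.
Step 4 — H = 0.006056 - j0.07758.
Step 5 — Magnitude: |H| = 0.07782 (-22.2 dB); phase: φ = -85.5°.

|H| = 0.07782 (-22.2 dB), φ = -85.5°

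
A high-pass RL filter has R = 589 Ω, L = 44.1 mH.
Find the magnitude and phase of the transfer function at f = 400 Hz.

Step 1 — Angular frequency: ω = 2π·400 = 2513 rad/s.
Step 2 — Transfer function: H(jω) = jωL/(R + jωL).
Step 3 — Numerator jωL = j·110.8; denominator R + jωL = 589 + j110.8.
Step 4 — H = 0.0342 + j0.1817.
Step 5 — Magnitude: |H| = 0.1849 (-14.7 dB); phase: φ = 79.3°.

|H| = 0.1849 (-14.7 dB), φ = 79.3°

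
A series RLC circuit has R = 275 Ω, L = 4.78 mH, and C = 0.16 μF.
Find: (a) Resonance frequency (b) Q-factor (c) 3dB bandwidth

Step 1 — Resonance: ω₀ = 1/√(LC) = 1/√(0.00478·1.6e-07) = 3.616e+04 rad/s.
Step 2 — f₀ = ω₀/(2π) = 5755 Hz.
Step 3 — Series Q: Q = ω₀L/R = 3.616e+04·0.00478/275 = 0.6285.
Step 4 — Bandwidth: Δω = ω₀/Q = 5.753e+04 rad/s; BW = Δω/(2π) = 9156 Hz.

(a) f₀ = 5755 Hz  (b) Q = 0.6285  (c) BW = 9156 Hz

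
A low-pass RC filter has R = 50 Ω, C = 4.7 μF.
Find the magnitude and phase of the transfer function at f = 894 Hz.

Step 1 — Angular frequency: ω = 2π·894 = 5617 rad/s.
Step 2 — Transfer function: H(jω) = 1/(1 + jωRC).
Step 3 — Denominator: 1 + jωRC = 1 + j·5617·50·4.7e-06 = 1 + j1.32.
Step 4 — H = 0.3646 - j0.4813.
Step 5 — Magnitude: |H| = 0.6038 (-4.4 dB); phase: φ = -52.9°.

|H| = 0.6038 (-4.4 dB), φ = -52.9°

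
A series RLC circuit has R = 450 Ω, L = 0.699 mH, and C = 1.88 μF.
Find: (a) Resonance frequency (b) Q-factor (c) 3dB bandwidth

Step 1 — Resonance: ω₀ = 1/√(LC) = 1/√(0.000699·1.88e-06) = 2.759e+04 rad/s.
Step 2 — f₀ = ω₀/(2π) = 4390 Hz.
Step 3 — Series Q: Q = ω₀L/R = 2.759e+04·0.000699/450 = 0.04285.
Step 4 — Bandwidth: Δω = ω₀/Q = 6.438e+05 rad/s; BW = Δω/(2π) = 1.025e+05 Hz.

(a) f₀ = 4390 Hz  (b) Q = 0.04285  (c) BW = 1.025e+05 Hz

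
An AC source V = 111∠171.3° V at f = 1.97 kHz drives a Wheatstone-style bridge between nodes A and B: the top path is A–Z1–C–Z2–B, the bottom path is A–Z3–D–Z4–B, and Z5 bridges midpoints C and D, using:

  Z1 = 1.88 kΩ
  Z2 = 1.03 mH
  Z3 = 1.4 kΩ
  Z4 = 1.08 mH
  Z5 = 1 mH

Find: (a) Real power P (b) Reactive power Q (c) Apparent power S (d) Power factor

Step 1 — Angular frequency: ω = 2π·f = 2π·1970 = 1.238e+04 rad/s.
Step 2 — Component impedances:
  Z1: Z = R = 1880 Ω
  Z2: Z = jωL = j·1.238e+04·0.00103 = 0 + j12.75 Ω
  Z3: Z = R = 1400 Ω
  Z4: Z = jωL = j·1.238e+04·0.00108 = 0 + j13.37 Ω
  Z5: Z = jωL = j·1.238e+04·0.001 = 0 + j12.38 Ω
Step 3 — Bridge requires nodal analysis (the Z5 bridge couples midpoints C and D, so the two paths cannot be reduced to a simple series/parallel combination). Setting node B to ground and injecting 1 A at node A, the 3-node admittance system at A, C, D solves to V_A = Z_AB = 802.4 + j6.586 Ω = 802.5∠0.5° Ω.
Step 4 — Source phasor: V = 111∠171.3° V = -109.7 + j16.79 V.
Step 5 — Current: I = V / Z = -0.1366 + j0.02204 A = 0.1383∠170.8° A.
Step 6 — Complex power: S = V·I* = 15.35 + j0.126 VA.
Step 7 — Real power: P = Re(S) = 15.35 W.
Step 8 — Reactive power: Q = Im(S) = 0.126 VAR.
Step 9 — Apparent power: |S| = 15.35 VA.
Step 10 — Power factor: PF = P/|S| = 1 (lagging).

(a) P = 15.35 W  (b) Q = 0.126 VAR  (c) S = 15.35 VA  (d) PF = 1 (lagging)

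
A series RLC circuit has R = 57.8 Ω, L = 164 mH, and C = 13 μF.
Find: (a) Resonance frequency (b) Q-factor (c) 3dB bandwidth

Step 1 — Resonance condition Im(Z)=0 gives ω₀ = 1/√(LC).
Step 2 — ω₀ = 1/√(0.164·1.3e-05) = 684.9 rad/s.
Step 3 — f₀ = ω₀/(2π) = 109 Hz.
Step 4 — Series Q: Q = ω₀L/R = 684.9·0.164/57.8 = 1.943.
Step 5 — 3dB bandwidth: Δω = ω₀/Q = 352.4 rad/s; BW = Δω/(2π) = 56.09 Hz.

(a) f₀ = 109 Hz  (b) Q = 1.943  (c) BW = 56.09 Hz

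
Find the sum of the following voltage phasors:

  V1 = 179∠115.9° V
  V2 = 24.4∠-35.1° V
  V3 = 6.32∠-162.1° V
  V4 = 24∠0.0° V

Step 1 — Convert each phasor to rectangular form:
  V1 = 179·(cos(115.9°) + j·sin(115.9°)) = -78.19 + j161 V
  V2 = 24.4·(cos(-35.1°) + j·sin(-35.1°)) = 19.96 - j14.03 V
  V3 = 6.32·(cos(-162.1°) + j·sin(-162.1°)) = -6.014 - j1.942 V
  V4 = 24·(cos(0.0°) + j·sin(0.0°)) = 24 V
Step 2 — Sum components: V_total = -40.24 + j145 V.
Step 3 — Convert to polar: |V_total| = 150.5 V, ∠V_total = 105.5°.

V_total = 150.5∠105.5° V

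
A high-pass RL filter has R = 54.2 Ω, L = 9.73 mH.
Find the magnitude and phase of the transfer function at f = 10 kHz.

Step 1 — Angular frequency: ω = 2π·1e+04 = 6.283e+04 rad/s.
Step 2 — Transfer function: H(jω) = jωL/(R + jωL).
Step 3 — Numerator jωL = j·611.4; denominator R + jωL = 54.2 + j611.4.
Step 4 — H = 0.9922 + j0.08796.
Step 5 — Magnitude: |H| = 0.9961 (-0.0 dB); phase: φ = 5.1°.

|H| = 0.9961 (-0.0 dB), φ = 5.1°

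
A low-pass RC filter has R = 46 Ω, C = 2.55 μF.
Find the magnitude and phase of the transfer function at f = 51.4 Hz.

Step 1 — Angular frequency: ω = 2π·51.4 = 323 rad/s.
Step 2 — Transfer function: H(jω) = 1/(1 + jωRC).
Step 3 — Denominator: 1 + jωRC = 1 + j·323·46·2.55e-06 = 1 + j0.03788.
Step 4 — H = 0.9986 - j0.03783.
Step 5 — Magnitude: |H| = 0.9993 (-0.0 dB); phase: φ = -2.2°.

|H| = 0.9993 (-0.0 dB), φ = -2.2°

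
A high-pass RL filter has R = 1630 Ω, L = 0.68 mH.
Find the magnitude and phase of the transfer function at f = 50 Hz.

Step 1 — Angular frequency: ω = 2π·50 = 314.2 rad/s.
Step 2 — Transfer function: H(jω) = jωL/(R + jωL).
Step 3 — Numerator jωL = j·0.2136; denominator R + jωL = 1630 + j0.2136.
Step 4 — H = 1.718e-08 + j0.0001311.
Step 5 — Magnitude: |H| = 0.0001311 (-77.7 dB); phase: φ = 90.0°.

|H| = 0.0001311 (-77.7 dB), φ = 90.0°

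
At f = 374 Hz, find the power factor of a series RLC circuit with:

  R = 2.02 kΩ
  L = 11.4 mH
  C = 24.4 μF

Step 1 — Angular frequency: ω = 2π·f = 2π·374 = 2350 rad/s.
Step 2 — Component impedances:
  R: Z = R = 2020 Ω
  L: Z = jωL = j·2350·0.0114 = 0 + j26.79 Ω
  C: Z = 1/(jωC) = -j/(ω·C) = 0 - j17.44 Ω
Step 3 — Series combination: Z_total = R + L + C = 2020 + j9.348 Ω = 2020∠0.3° Ω.
Step 4 — Power factor: PF = cos(φ) = Re(Z)/|Z| = 2020/2020 = 1.
Step 5 — Type: Im(Z) = 9.348 ⇒ lagging (phase φ = 0.3°).

PF = 1 (lagging, φ = 0.3°)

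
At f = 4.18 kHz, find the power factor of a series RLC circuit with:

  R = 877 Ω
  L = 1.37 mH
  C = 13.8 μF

Step 1 — Angular frequency: ω = 2π·f = 2π·4180 = 2.626e+04 rad/s.
Step 2 — Component impedances:
  R: Z = R = 877 Ω
  L: Z = jωL = j·2.626e+04·0.00137 = 0 + j35.98 Ω
  C: Z = 1/(jωC) = -j/(ω·C) = 0 - j2.759 Ω
Step 3 — Series combination: Z_total = R + L + C = 877 + j33.22 Ω = 877.6∠2.2° Ω.
Step 4 — Power factor: PF = cos(φ) = Re(Z)/|Z| = 877/877.6 = 0.9993.
Step 5 — Type: Im(Z) = 33.22 ⇒ lagging (phase φ = 2.2°).

PF = 0.9993 (lagging, φ = 2.2°)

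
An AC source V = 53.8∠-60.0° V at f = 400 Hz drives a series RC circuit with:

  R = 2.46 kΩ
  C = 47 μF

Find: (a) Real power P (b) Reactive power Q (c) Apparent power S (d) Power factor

Step 1 — Angular frequency: ω = 2π·f = 2π·400 = 2513 rad/s.
Step 2 — Component impedances:
  R: Z = R = 2460 Ω
  C: Z = 1/(jωC) = -j/(ω·C) = 0 - j8.466 Ω
Step 3 — Series combination: Z_total = R + C = 2460 - j8.466 Ω = 2460∠-0.2° Ω.
Step 4 — Source phasor: V = 53.8∠-60.0° V = 26.9 - j46.59 V.
Step 5 — Current: I = V / Z = 0.011 - j0.0189 A = 0.02187∠-59.8° A.
Step 6 — Complex power: S = V·I* = 1.177 - j0.004049 VA.
Step 7 — Real power: P = Re(S) = 1.177 W.
Step 8 — Reactive power: Q = Im(S) = -0.004049 VAR.
Step 9 — Apparent power: |S| = 1.177 VA.
Step 10 — Power factor: PF = P/|S| = 1 (leading).

(a) P = 1.177 W  (b) Q = -0.004049 VAR  (c) S = 1.177 VA  (d) PF = 1 (leading)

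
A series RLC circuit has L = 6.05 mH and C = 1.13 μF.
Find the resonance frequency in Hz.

Step 1 — Resonance condition Im(Z)=0 gives ω₀ = 1/√(LC).
Step 2 — ω₀ = 1/√(0.00605·1.13e-06) = 1.209e+04 rad/s.
Step 3 — f₀ = ω₀/(2π) = 1925 Hz.

f₀ = 1925 Hz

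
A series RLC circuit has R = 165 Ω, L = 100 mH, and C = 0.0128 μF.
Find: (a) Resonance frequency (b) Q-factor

Step 1 — Resonance condition Im(Z)=0 gives ω₀ = 1/√(LC).
Step 2 — ω₀ = 1/√(0.1·1.28e-08) = 2.795e+04 rad/s.
Step 3 — f₀ = ω₀/(2π) = 4449 Hz.
Step 4 — Series Q: Q = ω₀L/R = 2.795e+04·0.1/165 = 16.94.

(a) f₀ = 4449 Hz  (b) Q = 16.94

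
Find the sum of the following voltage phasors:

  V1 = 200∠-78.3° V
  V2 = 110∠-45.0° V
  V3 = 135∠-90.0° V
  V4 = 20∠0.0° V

Step 1 — Convert each phasor to rectangular form:
  V1 = 200·(cos(-78.3°) + j·sin(-78.3°)) = 40.56 - j195.8 V
  V2 = 110·(cos(-45.0°) + j·sin(-45.0°)) = 77.78 - j77.78 V
  V3 = 135·(cos(-90.0°) + j·sin(-90.0°)) = 0 - j135 V
  V4 = 20·(cos(0.0°) + j·sin(0.0°)) = 20 V
Step 2 — Sum components: V_total = 138.3 - j408.6 V.
Step 3 — Convert to polar: |V_total| = 431.4 V, ∠V_total = -71.3°.

V_total = 431.4∠-71.3° V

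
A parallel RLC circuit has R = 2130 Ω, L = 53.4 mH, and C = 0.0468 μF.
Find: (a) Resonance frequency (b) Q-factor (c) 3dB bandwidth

Step 1 — Resonance: ω₀ = 1/√(LC) = 1/√(0.0534·4.68e-08) = 2e+04 rad/s.
Step 2 — f₀ = ω₀/(2π) = 3184 Hz.
Step 3 — Parallel Q: Q = R/(ω₀L) = 2130/(2e+04·0.0534) = 1.994.
Step 4 — Bandwidth: Δω = ω₀/Q = 1.003e+04 rad/s; BW = Δω/(2π) = 1597 Hz.

(a) f₀ = 3184 Hz  (b) Q = 1.994  (c) BW = 1597 Hz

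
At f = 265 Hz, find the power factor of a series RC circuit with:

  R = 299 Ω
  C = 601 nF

Step 1 — Angular frequency: ω = 2π·f = 2π·265 = 1665 rad/s.
Step 2 — Component impedances:
  R: Z = R = 299 Ω
  C: Z = 1/(jωC) = -j/(ω·C) = 0 - j999.3 Ω
Step 3 — Series combination: Z_total = R + C = 299 - j999.3 Ω = 1043∠-73.3° Ω.
Step 4 — Power factor: PF = cos(φ) = Re(Z)/|Z| = 299/1043 = 0.2867.
Step 5 — Type: Im(Z) = -999.3 ⇒ leading (phase φ = -73.3°).

PF = 0.2867 (leading, φ = -73.3°)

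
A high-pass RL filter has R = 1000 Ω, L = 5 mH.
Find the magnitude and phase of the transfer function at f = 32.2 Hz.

Step 1 — Angular frequency: ω = 2π·32.2 = 202.3 rad/s.
Step 2 — Transfer function: H(jω) = jωL/(R + jωL).
Step 3 — Numerator jωL = j·1.012; denominator R + jωL = 1000 + j1.012.
Step 4 — H = 1.023e-06 + j0.001012.
Step 5 — Magnitude: |H| = 0.001012 (-59.9 dB); phase: φ = 89.9°.

|H| = 0.001012 (-59.9 dB), φ = 89.9°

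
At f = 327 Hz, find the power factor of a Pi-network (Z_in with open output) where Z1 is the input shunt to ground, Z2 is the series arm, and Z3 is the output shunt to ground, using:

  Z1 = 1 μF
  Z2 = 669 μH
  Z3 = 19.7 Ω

Step 1 — Angular frequency: ω = 2π·f = 2π·327 = 2055 rad/s.
Step 2 — Component impedances:
  Z1: Z = 1/(jωC) = -j/(ω·C) = 0 - j486.7 Ω
  Z2: Z = jωL = j·2055·0.000669 = 0 + j1.375 Ω
  Z3: Z = R = 19.7 Ω
Step 3 — With open output, the series arm Z2 and the output shunt Z3 appear in series to ground: Z2 + Z3 = 19.7 + j1.375 Ω.
Step 4 — Parallel with input shunt Z1: Z_in = Z1 || (Z2 + Z3) = 19.78 + j0.5756 Ω = 19.79∠1.7° Ω.
Step 5 — Power factor: PF = cos(φ) = Re(Z)/|Z| = 19.7792/19.7875 = 0.9996.
Step 6 — Type: Im(Z) = 0.5756 ⇒ lagging (phase φ = 1.7°).

PF = 0.9996 (lagging, φ = 1.7°)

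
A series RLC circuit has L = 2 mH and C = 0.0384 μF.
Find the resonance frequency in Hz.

Step 1 — Resonance condition Im(Z)=0 gives ω₀ = 1/√(LC).
Step 2 — ω₀ = 1/√(0.002·3.84e-08) = 1.141e+05 rad/s.
Step 3 — f₀ = ω₀/(2π) = 1.816e+04 Hz.

f₀ = 1.816e+04 Hz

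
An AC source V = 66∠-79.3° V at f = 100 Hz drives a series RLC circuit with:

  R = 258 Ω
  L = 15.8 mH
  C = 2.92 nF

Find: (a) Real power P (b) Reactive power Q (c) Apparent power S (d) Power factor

Step 1 — Angular frequency: ω = 2π·f = 2π·100 = 628.3 rad/s.
Step 2 — Component impedances:
  R: Z = R = 258 Ω
  L: Z = jωL = j·628.3·0.0158 = 0 + j9.927 Ω
  C: Z = 1/(jωC) = -j/(ω·C) = 0 - j5.451e+05 Ω
Step 3 — Series combination: Z_total = R + L + C = 258 - j5.45e+05 Ω = 5.45e+05∠-90.0° Ω.
Step 4 — Source phasor: V = 66∠-79.3° V = 12.25 - j64.85 V.
Step 5 — Current: I = V / Z = 0.000119 + j2.243e-05 A = 0.0001211∠10.7° A.
Step 6 — Complex power: S = V·I* = 3.783e-06 - j0.007992 VA.
Step 7 — Real power: P = Re(S) = 3.783e-06 W.
Step 8 — Reactive power: Q = Im(S) = -0.007992 VAR.
Step 9 — Apparent power: |S| = 0.007992 VA.
Step 10 — Power factor: PF = P/|S| = 0.0004734 (leading).

(a) P = 3.783e-06 W  (b) Q = -0.007992 VAR  (c) S = 0.007992 VA  (d) PF = 0.0004734 (leading)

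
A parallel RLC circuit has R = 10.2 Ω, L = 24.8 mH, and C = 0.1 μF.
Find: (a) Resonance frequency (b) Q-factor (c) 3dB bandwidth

Step 1 — Resonance: ω₀ = 1/√(LC) = 1/√(0.0248·1e-07) = 2.008e+04 rad/s.
Step 2 — f₀ = ω₀/(2π) = 3196 Hz.
Step 3 — Parallel Q: Q = R/(ω₀L) = 10.2/(2.008e+04·0.0248) = 0.02048.
Step 4 — Bandwidth: Δω = ω₀/Q = 9.804e+05 rad/s; BW = Δω/(2π) = 1.56e+05 Hz.

(a) f₀ = 3196 Hz  (b) Q = 0.02048  (c) BW = 1.56e+05 Hz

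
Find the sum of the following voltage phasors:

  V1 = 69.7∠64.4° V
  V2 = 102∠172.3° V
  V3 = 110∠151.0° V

Step 1 — Convert each phasor to rectangular form:
  V1 = 69.7·(cos(64.4°) + j·sin(64.4°)) = 30.12 + j62.86 V
  V2 = 102·(cos(172.3°) + j·sin(172.3°)) = -101.1 + j13.67 V
  V3 = 110·(cos(151.0°) + j·sin(151.0°)) = -96.21 + j53.33 V
Step 2 — Sum components: V_total = -167.2 + j129.9 V.
Step 3 — Convert to polar: |V_total| = 211.7 V, ∠V_total = 142.2°.

V_total = 211.7∠142.2° V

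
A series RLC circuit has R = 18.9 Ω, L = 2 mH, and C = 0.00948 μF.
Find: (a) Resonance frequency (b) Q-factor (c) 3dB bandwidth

Step 1 — Resonance: ω₀ = 1/√(LC) = 1/√(0.002·9.48e-09) = 2.297e+05 rad/s.
Step 2 — f₀ = ω₀/(2π) = 3.655e+04 Hz.
Step 3 — Series Q: Q = ω₀L/R = 2.297e+05·0.002/18.9 = 24.3.
Step 4 — Bandwidth: Δω = ω₀/Q = 9450 rad/s; BW = Δω/(2π) = 1504 Hz.

(a) f₀ = 3.655e+04 Hz  (b) Q = 24.3  (c) BW = 1504 Hz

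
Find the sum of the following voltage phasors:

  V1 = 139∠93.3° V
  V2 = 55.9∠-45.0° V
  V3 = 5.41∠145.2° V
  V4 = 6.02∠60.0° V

Step 1 — Convert each phasor to rectangular form:
  V1 = 139·(cos(93.3°) + j·sin(93.3°)) = -8.001 + j138.8 V
  V2 = 55.9·(cos(-45.0°) + j·sin(-45.0°)) = 39.53 - j39.53 V
  V3 = 5.41·(cos(145.2°) + j·sin(145.2°)) = -4.442 + j3.088 V
  V4 = 6.02·(cos(60.0°) + j·sin(60.0°)) = 3.01 + j5.213 V
Step 2 — Sum components: V_total = 30.09 + j107.5 V.
Step 3 — Convert to polar: |V_total| = 111.7 V, ∠V_total = 74.4°.

V_total = 111.7∠74.4° V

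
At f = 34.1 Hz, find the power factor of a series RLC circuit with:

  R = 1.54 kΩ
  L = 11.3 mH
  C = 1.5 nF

Step 1 — Angular frequency: ω = 2π·f = 2π·34.1 = 214.3 rad/s.
Step 2 — Component impedances:
  R: Z = R = 1540 Ω
  L: Z = jωL = j·214.3·0.0113 = 0 + j2.421 Ω
  C: Z = 1/(jωC) = -j/(ω·C) = 0 - j3.112e+06 Ω
Step 3 — Series combination: Z_total = R + L + C = 1540 - j3.112e+06 Ω = 3.112e+06∠-90.0° Ω.
Step 4 — Power factor: PF = cos(φ) = Re(Z)/|Z| = 1540/3.112e+06 = 0.0004949.
Step 5 — Type: Im(Z) = -3.112e+06 ⇒ leading (phase φ = -90.0°).

PF = 0.0004949 (leading, φ = -90.0°)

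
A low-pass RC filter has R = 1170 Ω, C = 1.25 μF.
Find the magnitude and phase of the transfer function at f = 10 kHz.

Step 1 — Angular frequency: ω = 2π·1e+04 = 6.283e+04 rad/s.
Step 2 — Transfer function: H(jω) = 1/(1 + jωRC).
Step 3 — Denominator: 1 + jωRC = 1 + j·6.283e+04·1170·1.25e-06 = 1 + j91.89.
Step 4 — H = 0.0001184 - j0.01088.
Step 5 — Magnitude: |H| = 0.01088 (-39.3 dB); phase: φ = -89.4°.

|H| = 0.01088 (-39.3 dB), φ = -89.4°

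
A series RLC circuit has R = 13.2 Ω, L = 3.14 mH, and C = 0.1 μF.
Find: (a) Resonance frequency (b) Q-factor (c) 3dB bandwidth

Step 1 — Resonance condition Im(Z)=0 gives ω₀ = 1/√(LC).
Step 2 — ω₀ = 1/√(0.00314·1e-07) = 5.643e+04 rad/s.
Step 3 — f₀ = ω₀/(2π) = 8982 Hz.
Step 4 — Series Q: Q = ω₀L/R = 5.643e+04·0.00314/13.2 = 13.42.
Step 5 — 3dB bandwidth: Δω = ω₀/Q = 4204 rad/s; BW = Δω/(2π) = 669.1 Hz.

(a) f₀ = 8982 Hz  (b) Q = 13.42  (c) BW = 669.1 Hz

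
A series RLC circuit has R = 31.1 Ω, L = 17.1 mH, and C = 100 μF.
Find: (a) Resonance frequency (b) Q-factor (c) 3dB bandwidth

Step 1 — Resonance condition Im(Z)=0 gives ω₀ = 1/√(LC).
Step 2 — ω₀ = 1/√(0.0171·0.0001) = 764.7 rad/s.
Step 3 — f₀ = ω₀/(2π) = 121.7 Hz.
Step 4 — Series Q: Q = ω₀L/R = 764.7·0.0171/31.1 = 0.4205.
Step 5 — 3dB bandwidth: Δω = ω₀/Q = 1819 rad/s; BW = Δω/(2π) = 289.5 Hz.

(a) f₀ = 121.7 Hz  (b) Q = 0.4205  (c) BW = 289.5 Hz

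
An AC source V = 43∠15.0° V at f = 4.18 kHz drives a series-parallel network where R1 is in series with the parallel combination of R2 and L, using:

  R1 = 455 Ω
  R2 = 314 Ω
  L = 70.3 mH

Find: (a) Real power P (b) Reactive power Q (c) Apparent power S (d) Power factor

Step 1 — Angular frequency: ω = 2π·f = 2π·4180 = 2.626e+04 rad/s.
Step 2 — Component impedances:
  R1: Z = R = 455 Ω
  R2: Z = R = 314 Ω
  L: Z = jωL = j·2.626e+04·0.0703 = 0 + j1846 Ω
Step 3 — Parallel branch: R2 || L = 1/(1/R2 + 1/L) = 305.2 + j51.9 Ω.
Step 4 — Series with R1: Z_total = R1 + (R2 || L) = 760.2 + j51.9 Ω = 761.9∠3.9° Ω.
Step 5 — Source phasor: V = 43∠15.0° V = 41.53 + j11.13 V.
Step 6 — Current: I = V / Z = 0.05538 + j0.01086 A = 0.05643∠11.1° A.
Step 7 — Complex power: S = V·I* = 2.421 + j0.1653 VA.
Step 8 — Real power: P = Re(S) = 2.421 W.
Step 9 — Reactive power: Q = Im(S) = 0.1653 VAR.
Step 10 — Apparent power: |S| = 2.427 VA.
Step 11 — Power factor: PF = P/|S| = 0.9977 (lagging).

(a) P = 2.421 W  (b) Q = 0.1653 VAR  (c) S = 2.427 VA  (d) PF = 0.9977 (lagging)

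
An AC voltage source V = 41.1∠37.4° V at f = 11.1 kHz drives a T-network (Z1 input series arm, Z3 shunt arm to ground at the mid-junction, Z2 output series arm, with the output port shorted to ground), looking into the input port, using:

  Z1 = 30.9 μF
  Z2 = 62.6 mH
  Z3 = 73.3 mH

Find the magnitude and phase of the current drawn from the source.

Step 1 — Angular frequency: ω = 2π·f = 2π·1.11e+04 = 6.974e+04 rad/s.
Step 2 — Component impedances:
  Z1: Z = 1/(jωC) = -j/(ω·C) = 0 - j0.464 Ω
  Z2: Z = jωL = j·6.974e+04·0.0626 = 0 + j4366 Ω
  Z3: Z = jωL = j·6.974e+04·0.0733 = 0 + j5112 Ω
Step 3 — With the output port shorted to ground, the output series arm Z2 runs from the junction to ground; the shunt arm Z3 also runs from the junction to ground. They appear in parallel: Z3 || Z2 = 0 + j2355 Ω.
Step 4 — Series with input arm Z1: Z_in = Z1 + (Z3 || Z2) = 0 + j2354 Ω = 2354∠90.0° Ω.
Step 5 — Source phasor: V = 41.1∠37.4° V = 32.65 + j24.96 V.
Step 6 — Ohm's law: I = V / Z_total = (32.65 + j24.96) / (0 + j2354) = 0.0106 - j0.01387 A.
Step 7 — Convert to polar: |I| = 0.01746 A, ∠I = -52.6°.

I = 0.01746∠-52.6° A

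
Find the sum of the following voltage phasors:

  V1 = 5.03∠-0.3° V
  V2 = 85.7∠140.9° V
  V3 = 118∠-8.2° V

Step 1 — Convert each phasor to rectangular form:
  V1 = 5.03·(cos(-0.3°) + j·sin(-0.3°)) = 5.03 - j0.02634 V
  V2 = 85.7·(cos(140.9°) + j·sin(140.9°)) = -66.51 + j54.05 V
  V3 = 118·(cos(-8.2°) + j·sin(-8.2°)) = 116.8 - j16.83 V
Step 2 — Sum components: V_total = 55.32 + j37.19 V.
Step 3 — Convert to polar: |V_total| = 66.66 V, ∠V_total = 33.9°.

V_total = 66.66∠33.9° V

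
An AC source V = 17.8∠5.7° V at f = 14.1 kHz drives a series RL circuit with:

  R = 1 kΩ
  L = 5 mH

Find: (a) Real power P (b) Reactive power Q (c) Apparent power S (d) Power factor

Step 1 — Angular frequency: ω = 2π·f = 2π·1.41e+04 = 8.859e+04 rad/s.
Step 2 — Component impedances:
  R: Z = R = 1000 Ω
  L: Z = jωL = j·8.859e+04·0.005 = 0 + j443 Ω
Step 3 — Series combination: Z_total = R + L = 1000 + j443 Ω = 1094∠23.9° Ω.
Step 4 — Source phasor: V = 17.8∠5.7° V = 17.71 + j1.768 V.
Step 5 — Current: I = V / Z = 0.01546 - j0.005081 A = 0.01627∠-18.2° A.
Step 6 — Complex power: S = V·I* = 0.2649 + j0.1173 VA.
Step 7 — Real power: P = Re(S) = 0.2649 W.
Step 8 — Reactive power: Q = Im(S) = 0.1173 VAR.
Step 9 — Apparent power: |S| = 0.2897 VA.
Step 10 — Power factor: PF = P/|S| = 0.9143 (lagging).

(a) P = 0.2649 W  (b) Q = 0.1173 VAR  (c) S = 0.2897 VA  (d) PF = 0.9143 (lagging)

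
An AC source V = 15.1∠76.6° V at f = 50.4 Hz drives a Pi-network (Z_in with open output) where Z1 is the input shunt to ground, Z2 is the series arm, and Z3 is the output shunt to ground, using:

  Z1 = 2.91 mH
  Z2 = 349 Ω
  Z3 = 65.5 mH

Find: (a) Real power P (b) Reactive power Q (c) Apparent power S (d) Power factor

Step 1 — Angular frequency: ω = 2π·f = 2π·50.4 = 316.7 rad/s.
Step 2 — Component impedances:
  Z1: Z = jωL = j·316.7·0.00291 = 0 + j0.9215 Ω
  Z2: Z = R = 349 Ω
  Z3: Z = jωL = j·316.7·0.0655 = 0 + j20.74 Ω
Step 3 — With open output, the series arm Z2 and the output shunt Z3 appear in series to ground: Z2 + Z3 = 349 + j20.74 Ω.
Step 4 — Parallel with input shunt Z1: Z_in = Z1 || (Z2 + Z3) = 0.002424 + j0.9214 Ω = 0.9214∠89.8° Ω.
Step 5 — Source phasor: V = 15.1∠76.6° V = 3.499 + j14.69 V.
Step 6 — Current: I = V / Z = 15.95 - j3.756 A = 16.39∠-13.2° A.
Step 7 — Complex power: S = V·I* = 0.651 + j247.5 VA.
Step 8 — Real power: P = Re(S) = 0.651 W.
Step 9 — Reactive power: Q = Im(S) = 247.5 VAR.
Step 10 — Apparent power: |S| = 247.5 VA.
Step 11 — Power factor: PF = P/|S| = 0.002631 (lagging).

(a) P = 0.651 W  (b) Q = 247.5 VAR  (c) S = 247.5 VA  (d) PF = 0.002631 (lagging)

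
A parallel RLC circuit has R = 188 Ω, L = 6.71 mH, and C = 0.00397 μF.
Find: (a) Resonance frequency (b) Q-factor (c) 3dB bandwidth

Step 1 — Resonance: ω₀ = 1/√(LC) = 1/√(0.00671·3.97e-09) = 1.938e+05 rad/s.
Step 2 — f₀ = ω₀/(2π) = 3.084e+04 Hz.
Step 3 — Parallel Q: Q = R/(ω₀L) = 188/(1.938e+05·0.00671) = 0.1446.
Step 4 — Bandwidth: Δω = ω₀/Q = 1.34e+06 rad/s; BW = Δω/(2π) = 2.132e+05 Hz.

(a) f₀ = 3.084e+04 Hz  (b) Q = 0.1446  (c) BW = 2.132e+05 Hz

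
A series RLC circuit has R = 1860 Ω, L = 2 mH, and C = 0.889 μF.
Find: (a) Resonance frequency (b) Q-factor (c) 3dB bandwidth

Step 1 — Resonance: ω₀ = 1/√(LC) = 1/√(0.002·8.89e-07) = 2.372e+04 rad/s.
Step 2 — f₀ = ω₀/(2π) = 3774 Hz.
Step 3 — Series Q: Q = ω₀L/R = 2.372e+04·0.002/1860 = 0.0255.
Step 4 — Bandwidth: Δω = ω₀/Q = 9.3e+05 rad/s; BW = Δω/(2π) = 1.48e+05 Hz.

(a) f₀ = 3774 Hz  (b) Q = 0.0255  (c) BW = 1.48e+05 Hz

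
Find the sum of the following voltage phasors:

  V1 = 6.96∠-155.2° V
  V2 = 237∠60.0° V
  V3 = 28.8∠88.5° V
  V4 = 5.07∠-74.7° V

Step 1 — Convert each phasor to rectangular form:
  V1 = 6.96·(cos(-155.2°) + j·sin(-155.2°)) = -6.318 - j2.919 V
  V2 = 237·(cos(60.0°) + j·sin(60.0°)) = 118.5 + j205.2 V
  V3 = 28.8·(cos(88.5°) + j·sin(88.5°)) = 0.7539 + j28.79 V
  V4 = 5.07·(cos(-74.7°) + j·sin(-74.7°)) = 1.338 - j4.89 V
Step 2 — Sum components: V_total = 114.3 + j226.2 V.
Step 3 — Convert to polar: |V_total| = 253.5 V, ∠V_total = 63.2°.

V_total = 253.5∠63.2° V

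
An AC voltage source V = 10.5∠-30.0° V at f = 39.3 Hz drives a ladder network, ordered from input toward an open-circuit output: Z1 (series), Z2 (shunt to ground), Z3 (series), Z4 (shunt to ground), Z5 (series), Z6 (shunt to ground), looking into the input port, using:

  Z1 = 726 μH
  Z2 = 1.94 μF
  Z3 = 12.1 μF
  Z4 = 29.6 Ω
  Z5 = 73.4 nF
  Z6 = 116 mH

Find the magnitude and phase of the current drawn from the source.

Step 1 — Angular frequency: ω = 2π·f = 2π·39.3 = 246.9 rad/s.
Step 2 — Component impedances:
  Z1: Z = jωL = j·246.9·0.000726 = 0 + j0.1793 Ω
  Z2: Z = 1/(jωC) = -j/(ω·C) = 0 - j2087 Ω
  Z3: Z = 1/(jωC) = -j/(ω·C) = 0 - j334.7 Ω
  Z4: Z = R = 29.6 Ω
  Z5: Z = 1/(jωC) = -j/(ω·C) = 0 - j5.517e+04 Ω
  Z6: Z = jωL = j·246.9·0.116 = 0 + j28.64 Ω
Step 3 — Ladder network (open output): work backward from the far end, alternating series and parallel combinations. Z_in = 21.98 - j288.5 Ω = 289.4∠-85.6° Ω.
Step 4 — Source phasor: V = 10.5∠-30.0° V = 9.093 - j5.25 V.
Step 5 — Ohm's law: I = V / Z_total = (9.093 - j5.25) / (21.98 - j288.5) = 0.02048 + j0.02995 A.
Step 6 — Convert to polar: |I| = 0.03628 A, ∠I = 55.6°.

I = 0.03628∠55.6° A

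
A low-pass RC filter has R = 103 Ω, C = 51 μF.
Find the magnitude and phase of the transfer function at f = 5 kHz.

Step 1 — Angular frequency: ω = 2π·5000 = 3.142e+04 rad/s.
Step 2 — Transfer function: H(jω) = 1/(1 + jωRC).
Step 3 — Denominator: 1 + jωRC = 1 + j·3.142e+04·103·5.1e-05 = 1 + j165.
Step 4 — H = 3.672e-05 - j0.006059.
Step 5 — Magnitude: |H| = 0.006059 (-44.4 dB); phase: φ = -89.7°.

|H| = 0.006059 (-44.4 dB), φ = -89.7°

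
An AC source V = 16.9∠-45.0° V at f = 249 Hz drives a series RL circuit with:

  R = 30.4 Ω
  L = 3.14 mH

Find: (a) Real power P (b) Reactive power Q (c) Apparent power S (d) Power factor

Step 1 — Angular frequency: ω = 2π·f = 2π·249 = 1565 rad/s.
Step 2 — Component impedances:
  R: Z = R = 30.4 Ω
  L: Z = jωL = j·1565·0.00314 = 0 + j4.913 Ω
Step 3 — Series combination: Z_total = R + L = 30.4 + j4.913 Ω = 30.79∠9.2° Ω.
Step 4 — Source phasor: V = 16.9∠-45.0° V = 11.95 - j11.95 V.
Step 5 — Current: I = V / Z = 0.3212 - j0.445 A = 0.5488∠-54.2° A.
Step 6 — Complex power: S = V·I* = 9.156 + j1.48 VA.
Step 7 — Real power: P = Re(S) = 9.156 W.
Step 8 — Reactive power: Q = Im(S) = 1.48 VAR.
Step 9 — Apparent power: |S| = 9.275 VA.
Step 10 — Power factor: PF = P/|S| = 0.9872 (lagging).

(a) P = 9.156 W  (b) Q = 1.48 VAR  (c) S = 9.275 VA  (d) PF = 0.9872 (lagging)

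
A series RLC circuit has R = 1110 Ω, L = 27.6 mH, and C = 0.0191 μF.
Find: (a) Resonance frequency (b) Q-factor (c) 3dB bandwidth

Step 1 — Resonance: ω₀ = 1/√(LC) = 1/√(0.0276·1.91e-08) = 4.355e+04 rad/s.
Step 2 — f₀ = ω₀/(2π) = 6932 Hz.
Step 3 — Series Q: Q = ω₀L/R = 4.355e+04·0.0276/1110 = 1.083.
Step 4 — Bandwidth: Δω = ω₀/Q = 4.022e+04 rad/s; BW = Δω/(2π) = 6401 Hz.

(a) f₀ = 6932 Hz  (b) Q = 1.083  (c) BW = 6401 Hz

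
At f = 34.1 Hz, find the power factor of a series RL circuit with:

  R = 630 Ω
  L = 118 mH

Step 1 — Angular frequency: ω = 2π·f = 2π·34.1 = 214.3 rad/s.
Step 2 — Component impedances:
  R: Z = R = 630 Ω
  L: Z = jωL = j·214.3·0.118 = 0 + j25.28 Ω
Step 3 — Series combination: Z_total = R + L = 630 + j25.28 Ω = 630.5∠2.3° Ω.
Step 4 — Power factor: PF = cos(φ) = Re(Z)/|Z| = 630/630.5 = 0.9992.
Step 5 — Type: Im(Z) = 25.28 ⇒ lagging (phase φ = 2.3°).

PF = 0.9992 (lagging, φ = 2.3°)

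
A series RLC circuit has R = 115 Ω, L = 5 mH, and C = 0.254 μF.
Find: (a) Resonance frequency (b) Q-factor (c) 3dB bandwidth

Step 1 — Resonance: ω₀ = 1/√(LC) = 1/√(0.005·2.54e-07) = 2.806e+04 rad/s.
Step 2 — f₀ = ω₀/(2π) = 4466 Hz.
Step 3 — Series Q: Q = ω₀L/R = 2.806e+04·0.005/115 = 1.22.
Step 4 — Bandwidth: Δω = ω₀/Q = 2.3e+04 rad/s; BW = Δω/(2π) = 3661 Hz.

(a) f₀ = 4466 Hz  (b) Q = 1.22  (c) BW = 3661 Hz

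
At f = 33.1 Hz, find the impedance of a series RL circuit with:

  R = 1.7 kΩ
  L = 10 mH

Step 1 — Angular frequency: ω = 2π·f = 2π·33.1 = 208 rad/s.
Step 2 — Component impedances:
  R: Z = R = 1700 Ω
  L: Z = jωL = j·208·0.01 = 0 + j2.08 Ω
Step 3 — Series combination: Z_total = R + L = 1700 + j2.08 Ω = 1700∠0.1° Ω.

Z = 1700 + j2.08 Ω = 1700∠0.1° Ω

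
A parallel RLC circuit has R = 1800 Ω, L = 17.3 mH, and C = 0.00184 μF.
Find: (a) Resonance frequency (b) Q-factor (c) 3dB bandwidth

Step 1 — Resonance: ω₀ = 1/√(LC) = 1/√(0.0173·1.84e-09) = 1.772e+05 rad/s.
Step 2 — f₀ = ω₀/(2π) = 2.821e+04 Hz.
Step 3 — Parallel Q: Q = R/(ω₀L) = 1800/(1.772e+05·0.0173) = 0.587.
Step 4 — Bandwidth: Δω = ω₀/Q = 3.019e+05 rad/s; BW = Δω/(2π) = 4.805e+04 Hz.

(a) f₀ = 2.821e+04 Hz  (b) Q = 0.587  (c) BW = 4.805e+04 Hz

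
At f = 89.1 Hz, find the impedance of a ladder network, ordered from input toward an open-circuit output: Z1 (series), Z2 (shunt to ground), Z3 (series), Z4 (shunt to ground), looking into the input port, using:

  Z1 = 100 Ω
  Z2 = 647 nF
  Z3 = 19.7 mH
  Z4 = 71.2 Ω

Step 1 — Angular frequency: ω = 2π·f = 2π·89.1 = 559.8 rad/s.
Step 2 — Component impedances:
  Z1: Z = R = 100 Ω
  Z2: Z = 1/(jωC) = -j/(ω·C) = 0 - j2761 Ω
  Z3: Z = jωL = j·559.8·0.0197 = 0 + j11.03 Ω
  Z4: Z = R = 71.2 Ω
Step 3 — Ladder network (open output): work backward from the far end, alternating series and parallel combinations. Z_in = 171.7 + j9.216 Ω = 172∠3.1° Ω.

Z = 171.7 + j9.216 Ω = 172∠3.1° Ω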